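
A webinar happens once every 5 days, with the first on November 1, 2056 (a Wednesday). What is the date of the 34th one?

April 15, 2057

The 34th occurrence is 33 intervals after the first: 33 × 5 = 165 days after November 1, 2056.
November has 30 days — 29 days to the end of November leaves 136.
December has 31 days (105 left).
January has 31 days (74 left).
February has 28 days (46 left).
March has 31 days (15 left).
15 days into April → April 15, 2057.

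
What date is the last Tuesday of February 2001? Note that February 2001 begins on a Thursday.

27 February 2001

February 2001 begins on a Thursday, so the first Tuesday is February 6 (5 days later).
February 2001 has 28 days. Adding weeks: 6, 13, 20, 27 — the last one ≤ 28 is the 27th.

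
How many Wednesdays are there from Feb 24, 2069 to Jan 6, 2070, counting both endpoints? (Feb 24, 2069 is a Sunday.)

Feb 24, 2069 is a Sunday; the first Wednesday on or after it is Feb 27, 2069 (3 days later).
From Feb 27, 2069 to Jan 6, 2070: 307 + 6 = 313 days (rest of 2069, to Jan 6, 2070 in 2070).
313 ÷ 7 = 44 full weeks with remainder 5, so 44 more Wednesdays after the first → 45.

45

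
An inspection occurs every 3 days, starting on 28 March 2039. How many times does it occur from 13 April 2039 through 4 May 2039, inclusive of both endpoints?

7

Occurrences land 3·i days after 28 March 2039 for i = 0, 1, 2, …
13 April 2039 is 16 days after the start; 16 ÷ 3 = 5 remainder 1; since the remainder is 1, round up to i = 6. First occurrence in the window: #7 on 15 April 2039 (6×3 = 18 days in).
4 May 2039 is 37 days after the start; 37 ÷ 3 = 12 remainder 1. Last occurrence in the window: #13 on 3 May 2039.
Occurrences #7 through #13: 7 in total.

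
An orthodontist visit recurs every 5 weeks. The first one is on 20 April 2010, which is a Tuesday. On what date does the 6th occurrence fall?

12 October 2010

The 6th occurrence is 5 intervals after the first: 5 × 35 = 175 days after 20 April 2010.
April has 30 days — 10 days to the end of April leaves 165.
May has 31 days (134 left).
June has 30 days (104 left).
July has 31 days (73 left).
August has 31 days (42 left).
September has 30 days (12 left).
12 days into October → 12 October 2010.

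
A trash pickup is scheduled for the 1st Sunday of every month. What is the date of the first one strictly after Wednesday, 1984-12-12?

1985-01-06

December 1984 starts on a Saturday, so its 1st Sunday is 1984-12-02 (1 day in).
That is not after 1984-12-12, so look at January 1985.
January 1985 starts on a Tuesday, so its 1st Sunday is 1985-01-06 (5 days in).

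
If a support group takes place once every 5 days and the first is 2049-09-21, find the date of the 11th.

2049-11-10

The 11th occurrence is 10 intervals after the first: 10 × 5 = 50 days after 2049-09-21.
September has 30 days — 9 days to the end of September leaves 41.
October has 31 days (10 left).
10 days into November → 2049-11-10.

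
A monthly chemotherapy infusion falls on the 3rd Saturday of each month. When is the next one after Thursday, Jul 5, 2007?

Jul 21, 2007

Jul 2007 starts on a Sunday; its first Saturday is the 7th, so the 3rd Saturday is the 21st — Jul 21, 2007.
Jul 21, 2007 is after Jul 5, 2007, so that is the next one.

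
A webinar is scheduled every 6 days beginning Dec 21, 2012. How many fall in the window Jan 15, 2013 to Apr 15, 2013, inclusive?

15

Occurrences land 6·i days after Dec 21, 2012 for i = 0, 1, 2, …
Jan 15, 2013 is 25 days after the start; 25 ÷ 6 = 4 remainder 1; since the remainder is 1, round up to i = 5. First occurrence in the window: #6 on Jan 20, 2013 (5×6 = 30 days in).
Apr 15, 2013 is 115 days after the start; 115 ÷ 6 = 19 remainder 1. Last occurrence in the window: #20 on Apr 14, 2013.
Occurrences #6 through #20: 15 in total.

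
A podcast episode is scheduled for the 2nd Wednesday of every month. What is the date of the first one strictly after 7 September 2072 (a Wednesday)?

14 September 2072

September 2072 starts on a Thursday; its first Wednesday is the 7th, so the 2nd Wednesday is the 14th — 14 September 2072.
14 September 2072 is after 7 September 2072, so that is the next one.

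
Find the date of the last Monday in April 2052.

April 2052 begins on a Monday, so the first Monday is April 1.
April 2052 has 30 days. Adding weeks: 1, 8, 15, 22, 29 — the last one ≤ 30 is the 29th.

2052-04-29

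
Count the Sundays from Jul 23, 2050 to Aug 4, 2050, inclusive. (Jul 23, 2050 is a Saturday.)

Jul 23, 2050 is a Saturday; the first Sunday on or after it is Jul 24, 2050 (1 day later).
From Jul 24, 2050 to Aug 4, 2050: 7 + 4 = 11 days (rest of Jul, Aug).
11 ÷ 7 = 1 full weeks with remainder 4, so 1 more Sundays after the first → 2.

2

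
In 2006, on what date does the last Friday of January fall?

January 2006 begins on a Sunday, so the first Friday is January 6 (5 days later).
January 2006 has 31 days. Adding weeks: 6, 13, 20, 27 — the last one ≤ 31 is the 27th.

2006-01-27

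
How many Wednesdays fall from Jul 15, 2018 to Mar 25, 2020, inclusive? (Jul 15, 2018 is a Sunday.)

Jul 15, 2018 is a Sunday; the first Wednesday on or after it is Jul 18, 2018 (3 days later).
From Jul 18, 2018 to Mar 25, 2020: 166 + 365 + 85 = 616 days (rest of 2018, 2019, to Mar 25, 2020 in 2020).
616 ÷ 7 = 88 full weeks with remainder 0, so 88 more Wednesdays after the first → 89.

89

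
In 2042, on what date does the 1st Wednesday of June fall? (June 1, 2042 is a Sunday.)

June 2042 begins on a Sunday, so the first Wednesday is June 4 (3 days later).

4 June 2042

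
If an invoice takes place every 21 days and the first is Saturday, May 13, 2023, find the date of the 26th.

October 19, 2024

The 26th occurrence is 25 intervals after the first: 25 × 21 = 525 days after May 13, 2023.
May has 31 days — 18 days to the end of May leaves 507.
From end of May to end of 2023 is 214 days (293 left).
January has 31 days (262 left).
February has 29 days (233 left).
March has 31 days (202 left).
April has 30 days (172 left).
May has 31 days (141 left).
June has 30 days (111 left).
July has 31 days (80 left).
August has 31 days (49 left).
September has 30 days (19 left).
19 days into October → October 19, 2024.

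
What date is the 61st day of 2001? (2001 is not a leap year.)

January has 31 days (61 − 31 = 30 remain).
February has 28 days (30 − 28 = 2 remain).
2 into March → March 2.

2001-03-02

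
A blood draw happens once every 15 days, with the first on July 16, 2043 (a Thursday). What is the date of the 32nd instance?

October 23, 2044

The 32nd occurrence is 31 intervals after the first: 31 × 15 = 465 days after July 16, 2043.
July has 31 days — 15 days to the end of July leaves 450.
From end of July to end of 2043 is 153 days (297 left).
January has 31 days (266 left).
February has 29 days (237 left).
March has 31 days (206 left).
April has 30 days (176 left).
May has 31 days (145 left).
June has 30 days (115 left).
July has 31 days (84 left).
August has 31 days (53 left).
September has 30 days (23 left).
23 days into October → October 23, 2044.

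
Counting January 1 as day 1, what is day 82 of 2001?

Jan has 31 days (82 − 31 = 51 remain).
Feb has 28 days (51 − 28 = 23 remain).
23 into Mar → Mar 23.

Mar 23, 2001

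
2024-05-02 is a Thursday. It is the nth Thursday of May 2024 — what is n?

Day 2 falls in week ⌈2/7⌉ of the month.
Days 1–7 hold the 1st Thursday, 8–14 the 2nd, 15–21 the 3rd, 22–28 the 4th, 29–31 the 5th.
2 is in the range for the 1st.

1st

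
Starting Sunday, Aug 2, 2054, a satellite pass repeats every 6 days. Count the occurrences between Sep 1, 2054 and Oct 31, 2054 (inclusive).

Occurrences land 6·i days after Aug 2, 2054 for i = 0, 1, 2, …
Sep 1, 2054 is 30 days after the start; 30 ÷ 6 = 5 remainder 0. First occurrence in the window: #6 on Sep 1, 2054 (5×6 = 30 days in).
Oct 31, 2054 is 90 days after the start; 90 ÷ 6 = 15 remainder 0. Last occurrence in the window: #16 on Oct 31, 2054.
Occurrences #6 through #16: 11 in total.

11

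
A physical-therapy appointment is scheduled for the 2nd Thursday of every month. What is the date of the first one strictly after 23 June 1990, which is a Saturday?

12 July 1990

June 1990 starts on a Friday; its first Thursday is the 7th, so the 2nd Thursday is the 14th — 14 June 1990.
That is not after 23 June 1990, so look at July 1990.
July 1990 starts on a Sunday; its first Thursday is the 5th, so the 2nd Thursday is the 12th — 12 July 1990.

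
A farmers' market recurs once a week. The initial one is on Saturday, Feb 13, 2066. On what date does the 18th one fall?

Jun 12, 2066

The 18th occurrence is 17 intervals after the first: 17 × 7 = 119 days after Feb 13, 2066.
Feb has 28 days — 15 days to the end of Feb leaves 104.
Mar has 31 days (73 left).
Apr has 30 days (43 left).
May has 31 days (12 left).
12 days into Jun → Jun 12, 2066.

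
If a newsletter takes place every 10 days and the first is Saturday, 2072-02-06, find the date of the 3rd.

2072-02-26

The 3rd occurrence is 2 intervals after the first: 2 × 10 = 20 days after 2072-02-06.
20 days later is 2072-02-26.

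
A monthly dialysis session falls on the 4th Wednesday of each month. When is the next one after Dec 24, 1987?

Jan 27, 1988

Dec 1987 starts on a Tuesday; its first Wednesday is the 2nd, so the 4th Wednesday is the 23rd — Dec 23, 1987.
That is not after Dec 24, 1987, so look at Jan 1988.
Jan 1988 starts on a Friday; its first Wednesday is the 6th, so the 4th Wednesday is the 27th — Jan 27, 1988.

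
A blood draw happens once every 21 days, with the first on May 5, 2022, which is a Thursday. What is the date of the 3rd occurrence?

June 16, 2022

The 3rd occurrence is 2 intervals after the first: 2 × 21 = 42 days after May 5, 2022.
May has 31 days — 26 days to the end of May leaves 16.
16 days into June → June 16, 2022.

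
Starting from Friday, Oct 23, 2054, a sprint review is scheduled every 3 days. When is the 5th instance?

Nov 4, 2054

The 5th occurrence is 4 intervals after the first: 4 × 3 = 12 days after Oct 23, 2054.
Oct has 31 days — 8 days to the end of Oct leaves 4.
4 days into Nov → Nov 4, 2054.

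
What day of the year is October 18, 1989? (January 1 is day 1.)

Days in months before October: 31 + 28 + 31 + 30 + 31 + 30 + 31 + 31 + 30 = 273.
Plus 18 days into October → day 291.

291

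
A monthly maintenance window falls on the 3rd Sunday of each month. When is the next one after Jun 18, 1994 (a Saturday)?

Jun 19, 1994

Jun 1994 starts on a Wednesday; its first Sunday is the 5th, so the 3rd Sunday is the 19th — Jun 19, 1994.
Jun 19, 1994 is after Jun 18, 1994, so that is the next one.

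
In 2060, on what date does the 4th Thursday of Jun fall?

Jun 2060 begins on a Tuesday, so the first Thursday is Jun 3 (2 days later).
The 4th Thursday is 3 weeks later: 3 + 21 = 24.

Jun 24, 2060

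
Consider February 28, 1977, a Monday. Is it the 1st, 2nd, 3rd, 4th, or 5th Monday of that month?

4th

Day 28 falls in week ⌈28/7⌉ of the month.
Days 1–7 hold the 1st Monday, 8–14 the 2nd, 15–21 the 3rd, 22–28 the 4th, 29–31 the 5th.
28 is in the range for the 4th.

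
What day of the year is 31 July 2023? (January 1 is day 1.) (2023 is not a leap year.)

212

Days in months before July: 31 + 28 + 31 + 30 + 31 + 30 = 181.
Plus 31 days into July → day 212.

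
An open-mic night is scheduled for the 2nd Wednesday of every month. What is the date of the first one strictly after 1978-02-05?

February 1978 starts on a Wednesday; its first Wednesday is the 1st, so the 2nd Wednesday is the 8th — 1978-02-08.
1978-02-08 is after 1978-02-05, so that is the next one.

1978-02-08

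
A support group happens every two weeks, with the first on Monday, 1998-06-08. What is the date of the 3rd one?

The 3rd occurrence is 2 intervals after the first: 2 × 14 = 28 days after 1998-06-08.
June has 30 days — 22 days to the end of June leaves 6.
6 days into July → 1998-07-06.

1998-07-06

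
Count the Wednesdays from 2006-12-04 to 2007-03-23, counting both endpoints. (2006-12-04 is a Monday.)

16

2006-12-04 is a Monday; the first Wednesday on or after it is 2006-12-06 (2 days later).
From 2006-12-06 to 2007-03-23: 25 + 31 + 28 + 23 = 107 days (rest of December, January, February, March).
107 ÷ 7 = 15 full weeks with remainder 2, so 15 more Wednesdays after the first → 16.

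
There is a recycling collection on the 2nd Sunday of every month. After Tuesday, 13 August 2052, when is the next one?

8 September 2052

August 2052 starts on a Thursday; its first Sunday is the 4th, so the 2nd Sunday is the 11th — 11 August 2052.
That is not after 13 August 2052, so look at September 2052.
September 2052 starts on a Sunday; its first Sunday is the 1st, so the 2nd Sunday is the 8th — 8 September 2052.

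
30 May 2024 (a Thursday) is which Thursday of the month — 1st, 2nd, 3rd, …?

5th

Day 30 falls in week ⌈30/7⌉ of the month.
Days 1–7 hold the 1st Thursday, 8–14 the 2nd, 15–21 the 3rd, 22–28 the 4th, 29–31 the 5th.
30 is in the range for the 5th.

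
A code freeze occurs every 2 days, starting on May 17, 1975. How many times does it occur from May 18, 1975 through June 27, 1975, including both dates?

Occurrences land 2·i days after May 17, 1975 for i = 0, 1, 2, …
May 18, 1975 is 1 day after the start; 1 ÷ 2 = 0 remainder 1; since the remainder is 1, round up to i = 1. First occurrence in the window: #2 on May 19, 1975 (1×2 = 2 days in).
June 27, 1975 is 41 days after the start; 41 ÷ 2 = 20 remainder 1. Last occurrence in the window: #21 on June 26, 1975.
Occurrences #2 through #21: 20 in total.

20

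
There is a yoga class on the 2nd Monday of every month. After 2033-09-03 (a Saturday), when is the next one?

September 2033 starts on a Thursday; its first Monday is the 5th, so the 2nd Monday is the 12th — 2033-09-12.
2033-09-12 is after 2033-09-03, so that is the next one.

2033-09-12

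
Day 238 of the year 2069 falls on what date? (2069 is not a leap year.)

2069-08-26

January has 31 days (238 − 31 = 207 remain).
February has 28 days (207 − 28 = 179 remain).
March has 31 days (179 − 31 = 148 remain).
April has 30 days (148 − 30 = 118 remain).
May has 31 days (118 − 31 = 87 remain).
June has 30 days (87 − 30 = 57 remain).
July has 31 days (57 − 31 = 26 remain).
26 into August → August 26.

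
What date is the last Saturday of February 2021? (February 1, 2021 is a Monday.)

2021-02-27

February 2021 begins on a Monday, so the first Saturday is February 6 (5 days later).
February 2021 has 28 days. Adding weeks: 6, 13, 20, 27 — the last one ≤ 28 is the 27th.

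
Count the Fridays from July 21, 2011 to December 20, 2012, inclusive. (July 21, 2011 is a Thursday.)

July 21, 2011 is a Thursday; the first Friday on or after it is July 22, 2011 (1 day later).
From July 22, 2011 to December 20, 2012: 162 + 355 = 517 days (rest of 2011, to December 20, 2012 in 2012).
517 ÷ 7 = 73 full weeks with remainder 6, so 73 more Fridays after the first → 74.

74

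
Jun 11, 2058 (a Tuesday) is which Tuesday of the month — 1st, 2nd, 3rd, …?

2nd

Day 11 falls in week ⌈11/7⌉ of the month.
Days 1–7 hold the 1st Tuesday, 8–14 the 2nd, 15–21 the 3rd, 22–28 the 4th, 29–31 the 5th.
11 is in the range for the 2nd.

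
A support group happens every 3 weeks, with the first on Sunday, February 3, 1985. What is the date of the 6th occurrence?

The 6th occurrence is 5 intervals after the first: 5 × 21 = 105 days after February 3, 1985.
February has 28 days — 25 days to the end of February leaves 80.
March has 31 days (49 left).
April has 30 days (19 left).
19 days into May → May 19, 1985.

May 19, 1985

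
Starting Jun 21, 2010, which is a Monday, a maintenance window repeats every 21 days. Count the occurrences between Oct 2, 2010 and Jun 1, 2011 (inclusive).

12

Occurrences land 21·i days after Jun 21, 2010 for i = 0, 1, 2, …
Oct 2, 2010 is 103 days after the start; 103 ÷ 21 = 4 remainder 19; since the remainder is 19, round up to i = 5. First occurrence in the window: #6 on Oct 4, 2010 (5×21 = 105 days in).
Jun 1, 2011 is 345 days after the start; 345 ÷ 21 = 16 remainder 9. Last occurrence in the window: #17 on May 23, 2011.
Occurrences #6 through #17: 12 in total.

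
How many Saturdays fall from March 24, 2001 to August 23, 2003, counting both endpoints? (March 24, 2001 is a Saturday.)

March 24, 2001 is a Saturday; the first Saturday on or after it is March 24, 2001.
From March 24, 2001 to August 23, 2003: 282 + 365 + 235 = 882 days (rest of 2001, 2002, to August 23, 2003 in 2003).
882 ÷ 7 = 126 full weeks with remainder 0, so 126 more Saturdays after the first → 127.

127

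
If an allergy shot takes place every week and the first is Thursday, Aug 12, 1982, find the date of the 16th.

Nov 25, 1982

The 16th occurrence is 15 intervals after the first: 15 × 7 = 105 days after Aug 12, 1982.
Aug has 31 days — 19 days to the end of Aug leaves 86.
Sep has 30 days (56 left).
Oct has 31 days (25 left).
25 days into Nov → Nov 25, 1982.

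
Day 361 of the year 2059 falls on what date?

January has 31 days (361 − 31 = 330 remain).
February has 28 days (330 − 28 = 302 remain).
March has 31 days (302 − 31 = 271 remain).
April has 30 days (271 − 30 = 241 remain).
May has 31 days (241 − 31 = 210 remain).
June has 30 days (210 − 30 = 180 remain).
July has 31 days (180 − 31 = 149 remain).
August has 31 days (149 − 31 = 118 remain).
September has 30 days (118 − 30 = 88 remain).
October has 31 days (88 − 31 = 57 remain).
November has 30 days (57 − 30 = 27 remain).
27 into December → December 27.

December 27, 2059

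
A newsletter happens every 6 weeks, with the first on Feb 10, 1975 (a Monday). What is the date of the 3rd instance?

May 5, 1975

The 3rd occurrence is 2 intervals after the first: 2 × 42 = 84 days after Feb 10, 1975.
Feb has 28 days — 18 days to the end of Feb leaves 66.
Mar has 31 days (35 left).
Apr has 30 days (5 left).
5 days into May → May 5, 1975.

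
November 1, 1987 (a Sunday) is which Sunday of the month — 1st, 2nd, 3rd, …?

Day 1 falls in week ⌈1/7⌉ of the month.
Days 1–7 hold the 1st Sunday, 8–14 the 2nd, 15–21 the 3rd, 22–28 the 4th, 29–31 the 5th.
1 is in the range for the 1st.

1st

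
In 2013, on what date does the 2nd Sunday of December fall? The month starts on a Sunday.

December 2013 begins on a Sunday, so the first Sunday is December 1.
The 2nd Sunday is 1 weeks later: 1 + 7 = 8.

2013-12-08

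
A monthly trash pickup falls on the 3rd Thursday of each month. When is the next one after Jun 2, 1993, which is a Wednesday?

Jun 1993 starts on a Tuesday; its first Thursday is the 3rd, so the 3rd Thursday is the 17th — Jun 17, 1993.
Jun 17, 1993 is after Jun 2, 1993, so that is the next one.

Jun 17, 1993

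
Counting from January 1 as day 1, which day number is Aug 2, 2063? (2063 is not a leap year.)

Days in months before Aug: 31 + 28 + 31 + 30 + 31 + 30 + 31 = 212.
Plus 2 days into Aug → day 214.

214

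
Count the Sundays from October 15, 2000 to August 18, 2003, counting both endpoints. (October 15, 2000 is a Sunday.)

149

October 15, 2000 is a Sunday; the first Sunday on or after it is October 15, 2000.
From October 15, 2000 to August 18, 2003: 77 + 365 + 365 + 230 = 1037 days (rest of 2000, 2001, 2002, to August 18, 2003 in 2003).
1037 ÷ 7 = 148 full weeks with remainder 1, so 148 more Sundays after the first → 149.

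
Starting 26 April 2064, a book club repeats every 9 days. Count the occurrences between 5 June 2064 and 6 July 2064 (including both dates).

Occurrences land 9·i days after 26 April 2064 for i = 0, 1, 2, …
5 June 2064 is 40 days after the start; 40 ÷ 9 = 4 remainder 4; since the remainder is 4, round up to i = 5. First occurrence in the window: #6 on 10 June 2064 (5×9 = 45 days in).
6 July 2064 is 71 days after the start; 71 ÷ 9 = 7 remainder 8. Last occurrence in the window: #8 on 28 June 2064.
Occurrences #6 through #8: 3 in total.

3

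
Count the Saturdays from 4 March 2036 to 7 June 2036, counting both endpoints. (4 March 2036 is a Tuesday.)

14

4 March 2036 is a Tuesday; the first Saturday on or after it is 8 March 2036 (4 days later).
From 8 March 2036 to 7 June 2036: 23 + 30 + 31 + 7 = 91 days (rest of March, April, May, June).
91 ÷ 7 = 13 full weeks with remainder 0, so 13 more Saturdays after the first → 14.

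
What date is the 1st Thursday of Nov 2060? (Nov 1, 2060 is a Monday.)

Nov 2060 begins on a Monday, so the first Thursday is Nov 4 (3 days later).

Nov 4, 2060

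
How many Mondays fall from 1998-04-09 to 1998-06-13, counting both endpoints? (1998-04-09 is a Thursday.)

1998-04-09 is a Thursday; the first Monday on or after it is 1998-04-13 (4 days later).
From 1998-04-13 to 1998-06-13: 17 + 31 + 13 = 61 days (rest of April, May, June).
61 ÷ 7 = 8 full weeks with remainder 5, so 8 more Mondays after the first → 9.

9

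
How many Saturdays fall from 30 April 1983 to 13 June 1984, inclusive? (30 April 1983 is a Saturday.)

30 April 1983 is a Saturday; the first Saturday on or after it is 30 April 1983.
From 30 April 1983 to 13 June 1984: 245 + 165 = 410 days (rest of 1983, to 13 June 1984 in 1984).
410 ÷ 7 = 58 full weeks with remainder 4, so 58 more Saturdays after the first → 59.

59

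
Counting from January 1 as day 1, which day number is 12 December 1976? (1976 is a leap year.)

347

Days in months before December: 31 + 29 + 31 + 30 + 31 + 30 + 31 + 31 + 30 + 31 + 30 = 335.
Plus 12 days into December → day 347.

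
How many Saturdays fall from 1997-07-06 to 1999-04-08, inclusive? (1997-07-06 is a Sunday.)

91

1997-07-06 is a Sunday; the first Saturday on or after it is 1997-07-12 (6 days later).
From 1997-07-12 to 1999-04-08: 172 + 365 + 98 = 635 days (rest of 1997, 1998, to 1999-04-08 in 1999).
635 ÷ 7 = 90 full weeks with remainder 5, so 90 more Saturdays after the first → 91.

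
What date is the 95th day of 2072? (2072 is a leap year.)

January has 31 days (95 − 31 = 64 remain).
February has 29 days (64 − 29 = 35 remain).
March has 31 days (35 − 31 = 4 remain).
4 into April → April 4.

April 4, 2072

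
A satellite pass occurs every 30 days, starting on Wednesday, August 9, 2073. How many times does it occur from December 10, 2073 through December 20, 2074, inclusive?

Occurrences land 30·i days after August 9, 2073 for i = 0, 1, 2, …
December 10, 2073 is 123 days after the start; 123 ÷ 30 = 4 remainder 3; since the remainder is 3, round up to i = 5. First occurrence in the window: #6 on January 6, 2074 (5×30 = 150 days in).
December 20, 2074 is 498 days after the start; 498 ÷ 30 = 16 remainder 18. Last occurrence in the window: #17 on December 2, 2074.
Occurrences #6 through #17: 12 in total.

12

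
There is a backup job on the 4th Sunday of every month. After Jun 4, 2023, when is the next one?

Jun 2023 starts on a Thursday; its first Sunday is the 4th, so the 4th Sunday is the 25th — Jun 25, 2023.
Jun 25, 2023 is after Jun 4, 2023, so that is the next one.

Jun 25, 2023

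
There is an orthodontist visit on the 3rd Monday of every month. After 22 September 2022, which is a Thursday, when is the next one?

September 2022 starts on a Thursday; its first Monday is the 5th, so the 3rd Monday is the 19th — 19 September 2022.
That is not after 22 September 2022, so look at October 2022.
October 2022 starts on a Saturday; its first Monday is the 3rd, so the 3rd Monday is the 17th — 17 October 2022.

17 October 2022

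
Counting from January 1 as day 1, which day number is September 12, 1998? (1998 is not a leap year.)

255

Days in months before September: 31 + 28 + 31 + 30 + 31 + 30 + 31 + 31 = 243.
Plus 12 days into September → day 255.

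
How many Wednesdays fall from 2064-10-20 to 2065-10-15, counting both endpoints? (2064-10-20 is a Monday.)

52

2064-10-20 is a Monday; the first Wednesday on or after it is 2064-10-22 (2 days later).
From 2064-10-22 to 2065-10-15: 70 + 288 = 358 days (rest of 2064, to 2065-10-15 in 2065).
358 ÷ 7 = 51 full weeks with remainder 1, so 51 more Wednesdays after the first → 52.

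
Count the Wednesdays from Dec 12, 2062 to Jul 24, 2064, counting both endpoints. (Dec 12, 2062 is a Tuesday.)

Dec 12, 2062 is a Tuesday; the first Wednesday on or after it is Dec 13, 2062 (1 day later).
From Dec 13, 2062 to Jul 24, 2064: 18 + 365 + 206 = 589 days (rest of 2062, 2063, to Jul 24, 2064 in 2064).
589 ÷ 7 = 84 full weeks with remainder 1, so 84 more Wednesdays after the first → 85.

85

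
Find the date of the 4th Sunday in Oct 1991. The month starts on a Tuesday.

Oct 27, 1991

Oct 1991 begins on a Tuesday, so the first Sunday is Oct 6 (5 days later).
The 4th Sunday is 3 weeks later: 6 + 21 = 27.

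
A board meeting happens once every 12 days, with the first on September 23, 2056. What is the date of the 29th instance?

The 29th occurrence is 28 intervals after the first: 28 × 12 = 336 days after September 23, 2056.
September has 30 days — 7 days to the end of September leaves 329.
October has 31 days (298 left).
November has 30 days (268 left).
December has 31 days (237 left).
January has 31 days (206 left).
February has 28 days (178 left).
March has 31 days (147 left).
April has 30 days (117 left).
May has 31 days (86 left).
June has 30 days (56 left).
July has 31 days (25 left).
25 days into August → August 25, 2057.

August 25, 2057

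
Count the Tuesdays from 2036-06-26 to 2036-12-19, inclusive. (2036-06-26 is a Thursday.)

25

2036-06-26 is a Thursday; the first Tuesday on or after it is 2036-07-01 (5 days later).
From 2036-07-01 to 2036-12-19: 30 + 31 + 30 + 31 + 30 + 19 = 171 days (rest of July, August, September, October, November, December).
171 ÷ 7 = 24 full weeks with remainder 3, so 24 more Tuesdays after the first → 25.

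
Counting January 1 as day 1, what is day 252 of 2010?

January has 31 days (252 − 31 = 221 remain).
February has 28 days (221 − 28 = 193 remain).
March has 31 days (193 − 31 = 162 remain).
April has 30 days (162 − 30 = 132 remain).
May has 31 days (132 − 31 = 101 remain).
June has 30 days (101 − 30 = 71 remain).
July has 31 days (71 − 31 = 40 remain).
August has 31 days (40 − 31 = 9 remain).
9 into September → September 9.

9 September 2010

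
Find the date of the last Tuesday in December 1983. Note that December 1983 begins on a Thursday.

1983-12-27

December 1983 begins on a Thursday, so the first Tuesday is December 6 (5 days later).
December 1983 has 31 days. Adding weeks: 6, 13, 20, 27 — the last one ≤ 31 is the 27th.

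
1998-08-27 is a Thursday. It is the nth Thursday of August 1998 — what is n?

4th

Day 27 falls in week ⌈27/7⌉ of the month.
Days 1–7 hold the 1st Thursday, 8–14 the 2nd, 15–21 the 3rd, 22–28 the 4th, 29–31 the 5th.
27 is in the range for the 4th.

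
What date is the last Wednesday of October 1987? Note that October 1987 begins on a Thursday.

October 1987 begins on a Thursday, so the first Wednesday is October 7 (6 days later).
October 1987 has 31 days. Adding weeks: 7, 14, 21, 28 — the last one ≤ 31 is the 28th.

October 28, 1987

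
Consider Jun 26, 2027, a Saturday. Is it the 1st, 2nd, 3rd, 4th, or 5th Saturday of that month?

4th

Day 26 falls in week ⌈26/7⌉ of the month.
Days 1–7 hold the 1st Saturday, 8–14 the 2nd, 15–21 the 3rd, 22–28 the 4th, 29–31 the 5th.
26 is in the range for the 4th.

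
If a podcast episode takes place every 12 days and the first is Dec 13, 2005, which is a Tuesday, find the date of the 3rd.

Jan 6, 2006

The 3rd occurrence is 2 intervals after the first: 2 × 12 = 24 days after Dec 13, 2005.
Dec has 31 days — 18 days to the end of Dec leaves 6.
6 days into Jan → Jan 6, 2006.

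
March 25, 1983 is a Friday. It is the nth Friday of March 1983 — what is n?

4th

Day 25 falls in week ⌈25/7⌉ of the month.
Days 1–7 hold the 1st Friday, 8–14 the 2nd, 15–21 the 3rd, 22–28 the 4th, 29–31 the 5th.
25 is in the range for the 4th.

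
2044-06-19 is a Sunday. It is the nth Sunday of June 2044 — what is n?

Day 19 falls in week ⌈19/7⌉ of the month.
Days 1–7 hold the 1st Sunday, 8–14 the 2nd, 15–21 the 3rd, 22–28 the 4th, 29–31 the 5th.
19 is in the range for the 3rd.

3rd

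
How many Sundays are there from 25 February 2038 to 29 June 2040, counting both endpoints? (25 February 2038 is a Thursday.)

25 February 2038 is a Thursday; the first Sunday on or after it is 28 February 2038 (3 days later).
From 28 February 2038 to 29 June 2040: 306 + 365 + 181 = 852 days (rest of 2038, 2039, to 29 June 2040 in 2040).
852 ÷ 7 = 121 full weeks with remainder 5, so 121 more Sundays after the first → 122.

122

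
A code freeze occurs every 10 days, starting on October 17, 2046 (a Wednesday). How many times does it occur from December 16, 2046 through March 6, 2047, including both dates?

Occurrences land 10·i days after October 17, 2046 for i = 0, 1, 2, …
December 16, 2046 is 60 days after the start; 60 ÷ 10 = 6 remainder 0. First occurrence in the window: #7 on December 16, 2046 (6×10 = 60 days in).
March 6, 2047 is 140 days after the start; 140 ÷ 10 = 14 remainder 0. Last occurrence in the window: #15 on March 6, 2047.
Occurrences #7 through #15: 9 in total.

9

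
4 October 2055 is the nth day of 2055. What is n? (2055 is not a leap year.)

Days in months before October: 31 + 28 + 31 + 30 + 31 + 30 + 31 + 31 + 30 = 273.
Plus 4 days into October → day 277.

277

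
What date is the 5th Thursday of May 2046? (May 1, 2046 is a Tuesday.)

May 31, 2046

May 2046 begins on a Tuesday, so the first Thursday is May 3 (2 days later).
The 5th Thursday is 4 weeks later: 3 + 28 = 31.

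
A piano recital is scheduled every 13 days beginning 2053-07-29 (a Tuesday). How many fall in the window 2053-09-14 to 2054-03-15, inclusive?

14

Occurrences land 13·i days after 2053-07-29 for i = 0, 1, 2, …
2053-09-14 is 47 days after the start; 47 ÷ 13 = 3 remainder 8; since the remainder is 8, round up to i = 4. First occurrence in the window: #5 on 2053-09-19 (4×13 = 52 days in).
2054-03-15 is 229 days after the start; 229 ÷ 13 = 17 remainder 8. Last occurrence in the window: #18 on 2054-03-07.
Occurrences #5 through #18: 14 in total.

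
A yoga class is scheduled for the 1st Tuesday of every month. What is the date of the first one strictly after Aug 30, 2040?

Sep 4, 2040

Aug 2040 starts on a Wednesday, so its 1st Tuesday is Aug 7, 2040 (6 days in).
That is not after Aug 30, 2040, so look at Sep 2040.
Sep 2040 starts on a Saturday, so its 1st Tuesday is Sep 4, 2040 (3 days in).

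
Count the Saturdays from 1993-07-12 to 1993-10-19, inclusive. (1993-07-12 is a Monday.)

1993-07-12 is a Monday; the first Saturday on or after it is 1993-07-17 (5 days later).
From 1993-07-17 to 1993-10-19: 14 + 31 + 30 + 19 = 94 days (rest of July, August, September, October).
94 ÷ 7 = 13 full weeks with remainder 3, so 13 more Saturdays after the first → 14.

14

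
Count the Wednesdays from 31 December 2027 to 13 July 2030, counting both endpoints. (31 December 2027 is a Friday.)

132

31 December 2027 is a Friday; the first Wednesday on or after it is 5 January 2028 (5 days later).
From 5 January 2028 to 13 July 2030: 361 + 365 + 194 = 920 days (rest of 2028, 2029, to 13 July 2030 in 2030).
920 ÷ 7 = 131 full weeks with remainder 3, so 131 more Wednesdays after the first → 132.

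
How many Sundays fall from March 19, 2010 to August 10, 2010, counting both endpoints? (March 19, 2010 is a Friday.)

21

March 19, 2010 is a Friday; the first Sunday on or after it is March 21, 2010 (2 days later).
From March 21, 2010 to August 10, 2010: 10 + 30 + 31 + 30 + 31 + 10 = 142 days (rest of March, April, May, June, July, August).
142 ÷ 7 = 20 full weeks with remainder 2, so 20 more Sundays after the first → 21.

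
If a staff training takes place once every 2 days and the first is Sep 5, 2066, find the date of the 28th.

The 28th occurrence is 27 intervals after the first: 27 × 2 = 54 days after Sep 5, 2066.
Sep has 30 days — 25 days to the end of Sep leaves 29.
29 days into Oct → Oct 29, 2066.

Oct 29, 2066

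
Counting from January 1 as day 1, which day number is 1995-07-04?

185

Days in months before July: 31 + 28 + 31 + 30 + 31 + 30 = 181.
Plus 4 days into July → day 185.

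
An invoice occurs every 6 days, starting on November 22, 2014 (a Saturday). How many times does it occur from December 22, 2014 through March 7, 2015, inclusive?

13

Occurrences land 6·i days after November 22, 2014 for i = 0, 1, 2, …
December 22, 2014 is 30 days after the start; 30 ÷ 6 = 5 remainder 0. First occurrence in the window: #6 on December 22, 2014 (5×6 = 30 days in).
March 7, 2015 is 105 days after the start; 105 ÷ 6 = 17 remainder 3. Last occurrence in the window: #18 on March 4, 2015.
Occurrences #6 through #18: 13 in total.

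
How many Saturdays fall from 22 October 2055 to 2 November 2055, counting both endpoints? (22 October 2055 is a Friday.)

22 October 2055 is a Friday; the first Saturday on or after it is 23 October 2055 (1 day later).
From 23 October 2055 to 2 November 2055: 8 + 2 = 10 days (rest of October, November).
10 ÷ 7 = 1 full weeks with remainder 3, so 1 more Saturdays after the first → 2.

2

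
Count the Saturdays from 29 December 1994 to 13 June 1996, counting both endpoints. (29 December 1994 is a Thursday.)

29 December 1994 is a Thursday; the first Saturday on or after it is 31 December 1994 (2 days later).
From 31 December 1994 to 13 June 1996: 0 + 365 + 165 = 530 days (rest of 1994, 1995, to 13 June 1996 in 1996).
530 ÷ 7 = 75 full weeks with remainder 5, so 75 more Saturdays after the first → 76.

76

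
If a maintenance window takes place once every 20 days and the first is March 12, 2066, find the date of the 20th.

March 27, 2067

The 20th occurrence is 19 intervals after the first: 19 × 20 = 380 days after March 12, 2066.
March has 31 days — 19 days to the end of March leaves 361.
April has 30 days (331 left).
May has 31 days (300 left).
June has 30 days (270 left).
July has 31 days (239 left).
August has 31 days (208 left).
September has 30 days (178 left).
October has 31 days (147 left).
November has 30 days (117 left).
December has 31 days (86 left).
January has 31 days (55 left).
February has 28 days (27 left).
27 days into March → March 27, 2067.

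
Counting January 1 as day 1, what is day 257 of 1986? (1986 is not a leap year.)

1986-09-14

January has 31 days (257 − 31 = 226 remain).
February has 28 days (226 − 28 = 198 remain).
March has 31 days (198 − 31 = 167 remain).
April has 30 days (167 − 30 = 137 remain).
May has 31 days (137 − 31 = 106 remain).
June has 30 days (106 − 30 = 76 remain).
July has 31 days (76 − 31 = 45 remain).
August has 31 days (45 − 31 = 14 remain).
14 into September → September 14.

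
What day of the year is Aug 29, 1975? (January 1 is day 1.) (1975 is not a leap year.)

241

Days in months before Aug: 31 + 28 + 31 + 30 + 31 + 30 + 31 = 212.
Plus 29 days into Aug → day 241.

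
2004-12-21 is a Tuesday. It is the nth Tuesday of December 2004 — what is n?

Day 21 falls in week ⌈21/7⌉ of the month.
Days 1–7 hold the 1st Tuesday, 8–14 the 2nd, 15–21 the 3rd, 22–28 the 4th, 29–31 the 5th.
21 is in the range for the 3rd.

3rd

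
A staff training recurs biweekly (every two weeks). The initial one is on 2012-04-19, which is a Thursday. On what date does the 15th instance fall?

The 15th occurrence is 14 intervals after the first: 14 × 14 = 196 days after 2012-04-19.
April has 30 days — 11 days to the end of April leaves 185.
May has 31 days (154 left).
June has 30 days (124 left).
July has 31 days (93 left).
August has 31 days (62 left).
September has 30 days (32 left).
October has 31 days (1 left).
1 day into November → 2012-11-01.

2012-11-01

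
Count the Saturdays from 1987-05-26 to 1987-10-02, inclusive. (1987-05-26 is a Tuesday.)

1987-05-26 is a Tuesday; the first Saturday on or after it is 1987-05-30 (4 days later).
From 1987-05-30 to 1987-10-02: 1 + 30 + 31 + 31 + 30 + 2 = 125 days (rest of May, June, July, August, September, October).
125 ÷ 7 = 17 full weeks with remainder 6, so 17 more Saturdays after the first → 18.

18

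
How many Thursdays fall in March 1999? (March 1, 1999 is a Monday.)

March 1, 1999 is a Monday; the first Thursday on or after it is March 4, 1999 (3 days later).
From March 4, 1999 to March 31, 1999 is 31 − 4 = 27 days.
27 ÷ 7 = 3 full weeks with remainder 6, so 3 more Thursdays after the first → 4.

4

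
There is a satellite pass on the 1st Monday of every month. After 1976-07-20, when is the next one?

July 1976 starts on a Thursday, so its 1st Monday is 1976-07-05 (4 days in).
That is not after 1976-07-20, so look at August 1976.
August 1976 starts on a Sunday, so its 1st Monday is 1976-08-02 (1 day in).

1976-08-02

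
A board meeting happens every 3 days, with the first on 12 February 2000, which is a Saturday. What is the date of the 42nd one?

The 42nd occurrence is 41 intervals after the first: 41 × 3 = 123 days after 12 February 2000.
February has 29 days — 17 days to the end of February leaves 106.
March has 31 days (75 left).
April has 30 days (45 left).
May has 31 days (14 left).
14 days into June → 14 June 2000.

14 June 2000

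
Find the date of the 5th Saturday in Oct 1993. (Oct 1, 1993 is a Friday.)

Oct 1993 begins on a Friday, so the first Saturday is Oct 2 (1 day later).
The 5th Saturday is 4 weeks later: 2 + 28 = 30.

Oct 30, 1993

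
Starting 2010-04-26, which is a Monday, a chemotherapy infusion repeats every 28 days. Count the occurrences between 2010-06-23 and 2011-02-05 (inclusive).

8

Occurrences land 28·i days after 2010-04-26 for i = 0, 1, 2, …
2010-06-23 is 58 days after the start; 58 ÷ 28 = 2 remainder 2; since the remainder is 2, round up to i = 3. First occurrence in the window: #4 on 2010-07-19 (3×28 = 84 days in).
2011-02-05 is 285 days after the start; 285 ÷ 28 = 10 remainder 5. Last occurrence in the window: #11 on 2011-01-31.
Occurrences #4 through #11: 8 in total.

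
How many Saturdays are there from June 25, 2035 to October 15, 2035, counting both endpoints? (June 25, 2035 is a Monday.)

June 25, 2035 is a Monday; the first Saturday on or after it is June 30, 2035 (5 days later).
From June 30, 2035 to October 15, 2035: 0 + 31 + 31 + 30 + 15 = 107 days (rest of June, July, August, September, October).
107 ÷ 7 = 15 full weeks with remainder 2, so 15 more Saturdays after the first → 16.

16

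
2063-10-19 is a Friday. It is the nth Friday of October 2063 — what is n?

3rd

Day 19 falls in week ⌈19/7⌉ of the month.
Days 1–7 hold the 1st Friday, 8–14 the 2nd, 15–21 the 3rd, 22–28 the 4th, 29–31 the 5th.
19 is in the range for the 3rd.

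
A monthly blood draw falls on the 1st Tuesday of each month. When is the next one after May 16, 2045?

May 2045 starts on a Monday, so its 1st Tuesday is May 2, 2045 (1 day in).
That is not after May 16, 2045, so look at Jun 2045.
Jun 2045 starts on a Thursday, so its 1st Tuesday is Jun 6, 2045 (5 days in).

Jun 6, 2045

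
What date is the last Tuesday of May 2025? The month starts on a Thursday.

2025-05-27

May 2025 begins on a Thursday, so the first Tuesday is May 6 (5 days later).
May 2025 has 31 days. Adding weeks: 6, 13, 20, 27 — the last one ≤ 31 is the 27th.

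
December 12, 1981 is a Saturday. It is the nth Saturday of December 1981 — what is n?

Day 12 falls in week ⌈12/7⌉ of the month.
Days 1–7 hold the 1st Saturday, 8–14 the 2nd, 15–21 the 3rd, 22–28 the 4th, 29–31 the 5th.
12 is in the range for the 2nd.

2nd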